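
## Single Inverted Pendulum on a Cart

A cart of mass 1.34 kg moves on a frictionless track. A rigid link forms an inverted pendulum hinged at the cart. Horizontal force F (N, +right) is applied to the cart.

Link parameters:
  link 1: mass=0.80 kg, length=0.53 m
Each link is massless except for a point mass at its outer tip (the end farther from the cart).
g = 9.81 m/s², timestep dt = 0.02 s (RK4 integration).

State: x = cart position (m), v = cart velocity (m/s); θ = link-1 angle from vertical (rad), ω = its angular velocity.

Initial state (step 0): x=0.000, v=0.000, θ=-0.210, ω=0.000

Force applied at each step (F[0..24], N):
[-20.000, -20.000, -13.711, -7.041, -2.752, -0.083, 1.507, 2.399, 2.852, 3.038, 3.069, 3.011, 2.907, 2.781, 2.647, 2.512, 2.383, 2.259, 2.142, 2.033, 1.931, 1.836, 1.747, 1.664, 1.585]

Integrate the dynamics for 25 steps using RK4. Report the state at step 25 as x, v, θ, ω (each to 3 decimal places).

apply F[0]=-20.000 → step 1: x=-0.003, v=-0.268, θ=-0.206, ω=0.418
apply F[1]=-20.000 → step 2: x=-0.011, v=-0.538, θ=-0.193, ω=0.843
apply F[2]=-13.711 → step 3: x=-0.023, v=-0.719, θ=-0.174, ω=1.111
apply F[3]=-7.041 → step 4: x=-0.039, v=-0.805, θ=-0.150, ω=1.213
apply F[4]=-2.752 → step 5: x=-0.055, v=-0.831, θ=-0.126, ω=1.210
apply F[5]=-0.083 → step 6: x=-0.071, v=-0.820, θ=-0.103, ω=1.147
apply F[6]=+1.507 → step 7: x=-0.087, v=-0.788, θ=-0.081, ω=1.053
apply F[7]=+2.399 → step 8: x=-0.103, v=-0.745, θ=-0.061, ω=0.945
apply F[8]=+2.852 → step 9: x=-0.117, v=-0.696, θ=-0.043, ω=0.835
apply F[9]=+3.038 → step 10: x=-0.131, v=-0.647, θ=-0.027, ω=0.729
apply F[10]=+3.069 → step 11: x=-0.143, v=-0.599, θ=-0.014, ω=0.631
apply F[11]=+3.011 → step 12: x=-0.155, v=-0.553, θ=-0.002, ω=0.541
apply F[12]=+2.907 → step 13: x=-0.165, v=-0.510, θ=0.008, ω=0.461
apply F[13]=+2.781 → step 14: x=-0.175, v=-0.470, θ=0.016, ω=0.390
apply F[14]=+2.647 → step 15: x=-0.184, v=-0.433, θ=0.024, ω=0.328
apply F[15]=+2.512 → step 16: x=-0.192, v=-0.399, θ=0.030, ω=0.273
apply F[16]=+2.383 → step 17: x=-0.200, v=-0.367, θ=0.035, ω=0.225
apply F[17]=+2.259 → step 18: x=-0.207, v=-0.337, θ=0.039, ω=0.183
apply F[18]=+2.142 → step 19: x=-0.214, v=-0.310, θ=0.042, ω=0.146
apply F[19]=+2.033 → step 20: x=-0.220, v=-0.285, θ=0.045, ω=0.115
apply F[20]=+1.931 → step 21: x=-0.225, v=-0.261, θ=0.047, ω=0.087
apply F[21]=+1.836 → step 22: x=-0.230, v=-0.240, θ=0.048, ω=0.064
apply F[22]=+1.747 → step 23: x=-0.235, v=-0.219, θ=0.049, ω=0.043
apply F[23]=+1.664 → step 24: x=-0.239, v=-0.200, θ=0.050, ω=0.026
apply F[24]=+1.585 → step 25: x=-0.243, v=-0.182, θ=0.050, ω=0.011

Answer: x=-0.243, v=-0.182, θ=0.050, ω=0.011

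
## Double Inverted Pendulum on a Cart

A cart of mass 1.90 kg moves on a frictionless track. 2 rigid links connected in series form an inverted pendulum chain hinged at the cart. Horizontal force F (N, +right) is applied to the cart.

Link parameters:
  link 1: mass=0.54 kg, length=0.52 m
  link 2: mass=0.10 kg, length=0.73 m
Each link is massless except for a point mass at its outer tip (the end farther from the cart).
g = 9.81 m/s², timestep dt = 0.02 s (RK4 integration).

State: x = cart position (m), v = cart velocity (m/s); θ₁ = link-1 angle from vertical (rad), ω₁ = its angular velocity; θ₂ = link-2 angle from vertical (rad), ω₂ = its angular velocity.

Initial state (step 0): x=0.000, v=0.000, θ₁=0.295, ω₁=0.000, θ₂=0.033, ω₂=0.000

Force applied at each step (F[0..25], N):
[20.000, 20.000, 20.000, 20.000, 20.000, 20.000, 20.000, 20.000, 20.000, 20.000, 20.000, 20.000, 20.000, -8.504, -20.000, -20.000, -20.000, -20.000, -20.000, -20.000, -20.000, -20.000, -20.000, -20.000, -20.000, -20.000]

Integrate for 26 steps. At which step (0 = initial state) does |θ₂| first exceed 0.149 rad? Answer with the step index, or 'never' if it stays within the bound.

apply F[0]=+20.000 → step 1: x=0.002, v=0.187, θ₁=0.293, ω₁=-0.214, θ₂=0.032, ω₂=-0.100
apply F[1]=+20.000 → step 2: x=0.007, v=0.375, θ₁=0.286, ω₁=-0.431, θ₂=0.029, ω₂=-0.199
apply F[2]=+20.000 → step 3: x=0.017, v=0.563, θ₁=0.276, ω₁=-0.654, θ₂=0.024, ω₂=-0.295
apply F[3]=+20.000 → step 4: x=0.030, v=0.753, θ₁=0.260, ω₁=-0.887, θ₂=0.017, ω₂=-0.387
apply F[4]=+20.000 → step 5: x=0.047, v=0.945, θ₁=0.240, ω₁=-1.132, θ₂=0.009, ω₂=-0.473
apply F[5]=+20.000 → step 6: x=0.068, v=1.139, θ₁=0.215, ω₁=-1.394, θ₂=-0.002, ω₂=-0.551
apply F[6]=+20.000 → step 7: x=0.093, v=1.336, θ₁=0.184, ω₁=-1.676, θ₂=-0.013, ω₂=-0.619
apply F[7]=+20.000 → step 8: x=0.121, v=1.536, θ₁=0.148, ω₁=-1.981, θ₂=-0.026, ω₂=-0.676
apply F[8]=+20.000 → step 9: x=0.154, v=1.739, θ₁=0.105, ω₁=-2.312, θ₂=-0.040, ω₂=-0.720
apply F[9]=+20.000 → step 10: x=0.191, v=1.946, θ₁=0.055, ω₁=-2.671, θ₂=-0.055, ω₂=-0.751
apply F[10]=+20.000 → step 11: x=0.232, v=2.155, θ₁=-0.002, ω₁=-3.060, θ₂=-0.070, ω₂=-0.767
apply F[11]=+20.000 → step 12: x=0.277, v=2.367, θ₁=-0.068, ω₁=-3.478, θ₂=-0.086, ω₂=-0.773
apply F[12]=+20.000 → step 13: x=0.327, v=2.578, θ₁=-0.142, ω₁=-3.921, θ₂=-0.101, ω₂=-0.773
apply F[13]=-8.504 → step 14: x=0.377, v=2.492, θ₁=-0.219, ω₁=-3.827, θ₂=-0.117, ω₂=-0.767
apply F[14]=-20.000 → step 15: x=0.425, v=2.289, θ₁=-0.293, ω₁=-3.551, θ₂=-0.132, ω₂=-0.746
apply F[15]=-20.000 → step 16: x=0.469, v=2.092, θ₁=-0.361, ω₁=-3.321, θ₂=-0.146, ω₂=-0.708
apply F[16]=-20.000 → step 17: x=0.509, v=1.901, θ₁=-0.426, ω₁=-3.137, θ₂=-0.160, ω₂=-0.652
apply F[17]=-20.000 → step 18: x=0.545, v=1.714, θ₁=-0.487, ω₁=-2.995, θ₂=-0.172, ω₂=-0.578
apply F[18]=-20.000 → step 19: x=0.577, v=1.531, θ₁=-0.546, ω₁=-2.894, θ₂=-0.183, ω₂=-0.488
apply F[19]=-20.000 → step 20: x=0.606, v=1.352, θ₁=-0.603, ω₁=-2.831, θ₂=-0.192, ω₂=-0.383
apply F[20]=-20.000 → step 21: x=0.631, v=1.176, θ₁=-0.659, ω₁=-2.804, θ₂=-0.198, ω₂=-0.264
apply F[21]=-20.000 → step 22: x=0.653, v=1.002, θ₁=-0.716, ω₁=-2.811, θ₂=-0.202, ω₂=-0.132
apply F[22]=-20.000 → step 23: x=0.672, v=0.830, θ₁=-0.772, ω₁=-2.850, θ₂=-0.203, ω₂=0.009
apply F[23]=-20.000 → step 24: x=0.686, v=0.659, θ₁=-0.830, ω₁=-2.919, θ₂=-0.202, ω₂=0.158
apply F[24]=-20.000 → step 25: x=0.698, v=0.488, θ₁=-0.889, ω₁=-3.016, θ₂=-0.197, ω₂=0.313
apply F[25]=-20.000 → step 26: x=0.706, v=0.317, θ₁=-0.951, ω₁=-3.141, θ₂=-0.189, ω₂=0.469
|θ₂| = 0.160 > 0.149 first at step 17.

Answer: 17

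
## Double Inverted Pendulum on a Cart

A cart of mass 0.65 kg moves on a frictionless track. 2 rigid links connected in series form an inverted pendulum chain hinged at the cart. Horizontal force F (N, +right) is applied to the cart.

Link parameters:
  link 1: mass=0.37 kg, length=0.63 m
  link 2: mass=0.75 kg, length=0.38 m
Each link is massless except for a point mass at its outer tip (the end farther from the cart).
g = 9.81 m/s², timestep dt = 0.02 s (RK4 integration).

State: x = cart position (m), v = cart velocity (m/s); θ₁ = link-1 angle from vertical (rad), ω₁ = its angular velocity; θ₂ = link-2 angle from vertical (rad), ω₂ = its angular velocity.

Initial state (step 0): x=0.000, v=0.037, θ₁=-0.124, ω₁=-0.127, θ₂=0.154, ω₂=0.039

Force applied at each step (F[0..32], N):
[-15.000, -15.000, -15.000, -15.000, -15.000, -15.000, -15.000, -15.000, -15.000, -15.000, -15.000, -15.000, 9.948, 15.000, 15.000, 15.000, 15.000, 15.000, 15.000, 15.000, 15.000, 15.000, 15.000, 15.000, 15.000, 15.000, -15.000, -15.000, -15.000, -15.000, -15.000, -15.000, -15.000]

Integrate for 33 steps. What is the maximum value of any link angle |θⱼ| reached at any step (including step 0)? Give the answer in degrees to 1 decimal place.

Answer: 218.2°

Derivation:
apply F[0]=-15.000 → step 1: x=-0.003, v=-0.379, θ₁=-0.122, ω₁=0.309, θ₂=0.159, ω₂=0.506
apply F[1]=-15.000 → step 2: x=-0.015, v=-0.799, θ₁=-0.112, ω₁=0.759, θ₂=0.174, ω₂=0.964
apply F[2]=-15.000 → step 3: x=-0.035, v=-1.228, θ₁=-0.092, ω₁=1.241, θ₂=0.198, ω₂=1.390
apply F[3]=-15.000 → step 4: x=-0.064, v=-1.667, θ₁=-0.062, ω₁=1.776, θ₂=0.229, ω₂=1.759
apply F[4]=-15.000 → step 5: x=-0.102, v=-2.120, θ₁=-0.020, ω₁=2.381, θ₂=0.268, ω₂=2.037
apply F[5]=-15.000 → step 6: x=-0.149, v=-2.582, θ₁=0.034, ω₁=3.068, θ₂=0.310, ω₂=2.187
apply F[6]=-15.000 → step 7: x=-0.205, v=-3.041, θ₁=0.103, ω₁=3.833, θ₂=0.354, ω₂=2.172
apply F[7]=-15.000 → step 8: x=-0.271, v=-3.475, θ₁=0.188, ω₁=4.642, θ₂=0.396, ω₂=1.982
apply F[8]=-15.000 → step 9: x=-0.344, v=-3.847, θ₁=0.289, ω₁=5.414, θ₂=0.432, ω₂=1.678
apply F[9]=-15.000 → step 10: x=-0.424, v=-4.117, θ₁=0.403, ω₁=6.030, θ₂=0.463, ω₂=1.416
apply F[10]=-15.000 → step 11: x=-0.508, v=-4.274, θ₁=0.528, ω₁=6.407, θ₂=0.491, ω₂=1.382
apply F[11]=-15.000 → step 12: x=-0.594, v=-4.341, θ₁=0.658, ω₁=6.553, θ₂=0.521, ω₂=1.668
apply F[12]=+9.948 → step 13: x=-0.677, v=-3.924, θ₁=0.785, ω₁=6.203, θ₂=0.555, ω₂=1.807
apply F[13]=+15.000 → step 14: x=-0.751, v=-3.461, θ₁=0.907, ω₁=5.940, θ₂=0.592, ω₂=1.810
apply F[14]=+15.000 → step 15: x=-0.815, v=-3.024, θ₁=1.024, ω₁=5.811, θ₂=0.627, ω₂=1.761
apply F[15]=+15.000 → step 16: x=-0.872, v=-2.598, θ₁=1.140, ω₁=5.787, θ₂=0.662, ω₂=1.682
apply F[16]=+15.000 → step 17: x=-0.919, v=-2.170, θ₁=1.256, ω₁=5.848, θ₂=0.695, ω₂=1.598
apply F[17]=+15.000 → step 18: x=-0.958, v=-1.732, θ₁=1.374, ω₁=5.983, θ₂=0.726, ω₂=1.535
apply F[18]=+15.000 → step 19: x=-0.988, v=-1.275, θ₁=1.496, ω₁=6.186, θ₂=0.756, ω₂=1.523
apply F[19]=+15.000 → step 20: x=-1.009, v=-0.792, θ₁=1.622, ω₁=6.454, θ₂=0.787, ω₂=1.595
apply F[20]=+15.000 → step 21: x=-1.020, v=-0.275, θ₁=1.754, ω₁=6.791, θ₂=0.821, ω₂=1.793
apply F[21]=+15.000 → step 22: x=-1.020, v=0.281, θ₁=1.894, ω₁=7.203, θ₂=0.860, ω₂=2.172
apply F[22]=+15.000 → step 23: x=-1.008, v=0.885, θ₁=2.043, ω₁=7.699, θ₂=0.910, ω₂=2.806
apply F[23]=+15.000 → step 24: x=-0.984, v=1.543, θ₁=2.203, ω₁=8.280, θ₂=0.975, ω₂=3.795
apply F[24]=+15.000 → step 25: x=-0.946, v=2.256, θ₁=2.375, ω₁=8.925, θ₂=1.065, ω₂=5.276
apply F[25]=+15.000 → step 26: x=-0.894, v=3.011, θ₁=2.560, ω₁=9.547, θ₂=1.190, ω₂=7.411
apply F[26]=-15.000 → step 27: x=-0.834, v=2.920, θ₁=2.742, ω₁=8.603, θ₂=1.375, ω₂=10.991
apply F[27]=-15.000 → step 28: x=-0.778, v=2.686, θ₁=2.898, ω₁=6.774, θ₂=1.628, ω₂=14.238
apply F[28]=-15.000 → step 29: x=-0.727, v=2.355, θ₁=3.007, ω₁=3.995, θ₂=1.943, ω₂=17.285
apply F[29]=-15.000 → step 30: x=-0.684, v=2.013, θ₁=3.051, ω₁=0.152, θ₂=2.325, ω₂=21.365
apply F[30]=-15.000 → step 31: x=-0.645, v=1.999, θ₁=3.004, ω₁=-4.492, θ₂=2.822, ω₂=28.450
apply F[31]=-15.000 → step 32: x=-0.598, v=2.700, θ₁=2.936, ω₁=-1.112, θ₂=3.375, ω₂=24.790
apply F[32]=-15.000 → step 33: x=-0.543, v=2.676, θ₁=2.959, ω₁=3.029, θ₂=3.808, ω₂=18.996
Max |angle| over trajectory = 3.808 rad = 218.2°.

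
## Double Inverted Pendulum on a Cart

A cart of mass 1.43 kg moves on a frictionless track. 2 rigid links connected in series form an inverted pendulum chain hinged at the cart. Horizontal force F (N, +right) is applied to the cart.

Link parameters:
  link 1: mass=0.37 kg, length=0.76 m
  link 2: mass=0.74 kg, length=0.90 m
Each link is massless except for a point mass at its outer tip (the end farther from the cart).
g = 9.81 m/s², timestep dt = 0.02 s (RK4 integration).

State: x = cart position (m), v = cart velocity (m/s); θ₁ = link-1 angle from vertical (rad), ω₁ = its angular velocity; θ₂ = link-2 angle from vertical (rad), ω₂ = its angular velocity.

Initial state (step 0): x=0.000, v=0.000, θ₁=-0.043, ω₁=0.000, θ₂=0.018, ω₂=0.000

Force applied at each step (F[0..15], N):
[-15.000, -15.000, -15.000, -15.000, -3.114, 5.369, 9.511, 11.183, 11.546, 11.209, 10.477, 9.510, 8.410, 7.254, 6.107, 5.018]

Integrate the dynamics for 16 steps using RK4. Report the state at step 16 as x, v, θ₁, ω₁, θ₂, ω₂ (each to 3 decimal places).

apply F[0]=-15.000 → step 1: x=-0.002, v=-0.203, θ₁=-0.041, ω₁=0.224, θ₂=0.018, ω₂=0.041
apply F[1]=-15.000 → step 2: x=-0.008, v=-0.407, θ₁=-0.034, ω₁=0.452, θ₂=0.020, ω₂=0.079
apply F[2]=-15.000 → step 3: x=-0.018, v=-0.612, θ₁=-0.023, ω₁=0.690, θ₂=0.022, ω₂=0.111
apply F[3]=-15.000 → step 4: x=-0.033, v=-0.820, θ₁=-0.006, ω₁=0.941, θ₂=0.024, ω₂=0.135
apply F[4]=-3.114 → step 5: x=-0.049, v=-0.864, θ₁=0.013, ω₁=0.989, θ₂=0.027, ω₂=0.148
apply F[5]=+5.369 → step 6: x=-0.066, v=-0.792, θ₁=0.032, ω₁=0.897, θ₂=0.030, ω₂=0.151
apply F[6]=+9.511 → step 7: x=-0.081, v=-0.665, θ₁=0.048, ω₁=0.745, θ₂=0.033, ω₂=0.146
apply F[7]=+11.183 → step 8: x=-0.092, v=-0.517, θ₁=0.061, ω₁=0.575, θ₂=0.036, ω₂=0.132
apply F[8]=+11.546 → step 9: x=-0.101, v=-0.366, θ₁=0.071, ω₁=0.410, θ₂=0.038, ω₂=0.112
apply F[9]=+11.209 → step 10: x=-0.107, v=-0.221, θ₁=0.078, ω₁=0.258, θ₂=0.040, ω₂=0.088
apply F[10]=+10.477 → step 11: x=-0.110, v=-0.087, θ₁=0.082, ω₁=0.124, θ₂=0.042, ω₂=0.061
apply F[11]=+9.510 → step 12: x=-0.111, v=0.033, θ₁=0.083, ω₁=0.010, θ₂=0.043, ω₂=0.034
apply F[12]=+8.410 → step 13: x=-0.109, v=0.137, θ₁=0.082, ω₁=-0.084, θ₂=0.043, ω₂=0.007
apply F[13]=+7.254 → step 14: x=-0.105, v=0.226, θ₁=0.080, ω₁=-0.159, θ₂=0.043, ω₂=-0.019
apply F[14]=+6.107 → step 15: x=-0.100, v=0.299, θ₁=0.076, ω₁=-0.216, θ₂=0.042, ω₂=-0.043
apply F[15]=+5.018 → step 16: x=-0.094, v=0.358, θ₁=0.071, ω₁=-0.258, θ₂=0.041, ω₂=-0.064

Answer: x=-0.094, v=0.358, θ₁=0.071, ω₁=-0.258, θ₂=0.041, ω₂=-0.064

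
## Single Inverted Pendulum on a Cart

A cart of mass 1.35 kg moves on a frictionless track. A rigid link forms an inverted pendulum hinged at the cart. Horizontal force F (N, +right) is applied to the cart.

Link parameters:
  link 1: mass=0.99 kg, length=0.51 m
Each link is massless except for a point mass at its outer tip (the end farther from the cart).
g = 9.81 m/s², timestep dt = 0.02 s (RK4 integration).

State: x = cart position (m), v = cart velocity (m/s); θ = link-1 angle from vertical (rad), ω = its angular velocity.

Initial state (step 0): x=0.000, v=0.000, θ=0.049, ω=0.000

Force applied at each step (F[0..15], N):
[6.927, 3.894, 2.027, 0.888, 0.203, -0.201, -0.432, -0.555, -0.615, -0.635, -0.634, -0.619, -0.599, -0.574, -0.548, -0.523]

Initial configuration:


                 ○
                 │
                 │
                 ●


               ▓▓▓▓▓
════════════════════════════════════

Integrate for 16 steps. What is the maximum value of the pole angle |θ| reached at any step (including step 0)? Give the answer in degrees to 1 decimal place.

Answer: 2.8°

Derivation:
apply F[0]=+6.927 → step 1: x=0.001, v=0.096, θ=0.047, ω=-0.168
apply F[1]=+3.894 → step 2: x=0.003, v=0.147, θ=0.043, ω=-0.251
apply F[2]=+2.027 → step 3: x=0.007, v=0.171, θ=0.038, ω=-0.283
apply F[3]=+0.888 → step 4: x=0.010, v=0.179, θ=0.032, ω=-0.285
apply F[4]=+0.203 → step 5: x=0.014, v=0.178, θ=0.027, ω=-0.272
apply F[5]=-0.201 → step 6: x=0.017, v=0.171, θ=0.021, ω=-0.250
apply F[6]=-0.432 → step 7: x=0.020, v=0.162, θ=0.017, ω=-0.225
apply F[7]=-0.555 → step 8: x=0.024, v=0.152, θ=0.012, ω=-0.199
apply F[8]=-0.615 → step 9: x=0.027, v=0.141, θ=0.009, ω=-0.174
apply F[9]=-0.635 → step 10: x=0.029, v=0.131, θ=0.005, ω=-0.151
apply F[10]=-0.634 → step 11: x=0.032, v=0.121, θ=0.003, ω=-0.130
apply F[11]=-0.619 → step 12: x=0.034, v=0.112, θ=0.000, ω=-0.111
apply F[12]=-0.599 → step 13: x=0.036, v=0.103, θ=-0.002, ω=-0.095
apply F[13]=-0.574 → step 14: x=0.038, v=0.095, θ=-0.004, ω=-0.080
apply F[14]=-0.548 → step 15: x=0.040, v=0.087, θ=-0.005, ω=-0.067
apply F[15]=-0.523 → step 16: x=0.042, v=0.080, θ=-0.006, ω=-0.055
Max |angle| over trajectory = 0.049 rad = 2.8°.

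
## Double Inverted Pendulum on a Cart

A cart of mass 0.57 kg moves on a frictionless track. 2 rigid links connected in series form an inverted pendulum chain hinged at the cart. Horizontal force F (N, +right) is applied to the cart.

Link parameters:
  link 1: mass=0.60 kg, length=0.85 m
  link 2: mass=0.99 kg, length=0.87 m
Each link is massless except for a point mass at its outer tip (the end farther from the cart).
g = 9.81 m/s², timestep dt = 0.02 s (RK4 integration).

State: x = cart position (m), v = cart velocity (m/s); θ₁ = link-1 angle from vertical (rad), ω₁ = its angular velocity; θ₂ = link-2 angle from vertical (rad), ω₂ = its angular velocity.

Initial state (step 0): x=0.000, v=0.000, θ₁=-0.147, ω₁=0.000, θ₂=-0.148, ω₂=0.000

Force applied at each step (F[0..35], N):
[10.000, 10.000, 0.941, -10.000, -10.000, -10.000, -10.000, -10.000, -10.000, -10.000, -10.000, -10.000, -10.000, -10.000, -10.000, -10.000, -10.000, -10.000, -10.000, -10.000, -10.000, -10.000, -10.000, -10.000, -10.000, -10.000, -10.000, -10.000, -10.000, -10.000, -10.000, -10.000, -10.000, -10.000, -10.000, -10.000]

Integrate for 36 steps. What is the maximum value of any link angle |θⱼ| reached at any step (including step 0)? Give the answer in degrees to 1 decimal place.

apply F[0]=+10.000 → step 1: x=0.004, v=0.406, θ₁=-0.152, ω₁=-0.506, θ₂=-0.148, ω₂=0.000
apply F[1]=+10.000 → step 2: x=0.016, v=0.809, θ₁=-0.167, ω₁=-1.014, θ₂=-0.148, ω₂=0.004
apply F[2]=+0.941 → step 3: x=0.033, v=0.918, θ₁=-0.189, ω₁=-1.190, θ₂=-0.148, ω₂=0.018
apply F[3]=-10.000 → step 4: x=0.049, v=0.687, θ₁=-0.211, ω₁=-0.992, θ₂=-0.147, ω₂=0.053
apply F[4]=-10.000 → step 5: x=0.061, v=0.472, θ₁=-0.229, ω₁=-0.827, θ₂=-0.146, ω₂=0.103
apply F[5]=-10.000 → step 6: x=0.068, v=0.269, θ₁=-0.244, ω₁=-0.689, θ₂=-0.143, ω₂=0.167
apply F[6]=-10.000 → step 7: x=0.072, v=0.075, θ₁=-0.257, ω₁=-0.573, θ₂=-0.139, ω₂=0.242
apply F[7]=-10.000 → step 8: x=0.071, v=-0.112, θ₁=-0.267, ω₁=-0.475, θ₂=-0.133, ω₂=0.329
apply F[8]=-10.000 → step 9: x=0.067, v=-0.294, θ₁=-0.276, ω₁=-0.392, θ₂=-0.126, ω₂=0.427
apply F[9]=-10.000 → step 10: x=0.060, v=-0.473, θ₁=-0.283, ω₁=-0.322, θ₂=-0.116, ω₂=0.535
apply F[10]=-10.000 → step 11: x=0.049, v=-0.649, θ₁=-0.289, ω₁=-0.261, θ₂=-0.104, ω₂=0.653
apply F[11]=-10.000 → step 12: x=0.034, v=-0.825, θ₁=-0.294, ω₁=-0.208, θ₂=-0.090, ω₂=0.781
apply F[12]=-10.000 → step 13: x=0.016, v=-1.001, θ₁=-0.297, ω₁=-0.162, θ₂=-0.073, ω₂=0.920
apply F[13]=-10.000 → step 14: x=-0.006, v=-1.179, θ₁=-0.300, ω₁=-0.119, θ₂=-0.053, ω₂=1.070
apply F[14]=-10.000 → step 15: x=-0.032, v=-1.361, θ₁=-0.302, ω₁=-0.078, θ₂=-0.030, ω₂=1.230
apply F[15]=-10.000 → step 16: x=-0.061, v=-1.546, θ₁=-0.303, ω₁=-0.036, θ₂=-0.004, ω₂=1.400
apply F[16]=-10.000 → step 17: x=-0.094, v=-1.738, θ₁=-0.304, ω₁=0.009, θ₂=0.026, ω₂=1.580
apply F[17]=-10.000 → step 18: x=-0.130, v=-1.936, θ₁=-0.303, ω₁=0.062, θ₂=0.060, ω₂=1.769
apply F[18]=-10.000 → step 19: x=-0.171, v=-2.143, θ₁=-0.301, ω₁=0.125, θ₂=0.097, ω₂=1.966
apply F[19]=-10.000 → step 20: x=-0.216, v=-2.358, θ₁=-0.298, ω₁=0.204, θ₂=0.138, ω₂=2.168
apply F[20]=-10.000 → step 21: x=-0.265, v=-2.585, θ₁=-0.293, ω₁=0.303, θ₂=0.184, ω₂=2.374
apply F[21]=-10.000 → step 22: x=-0.320, v=-2.823, θ₁=-0.285, ω₁=0.427, θ₂=0.233, ω₂=2.580
apply F[22]=-10.000 → step 23: x=-0.378, v=-3.073, θ₁=-0.275, ω₁=0.582, θ₂=0.287, ω₂=2.783
apply F[23]=-10.000 → step 24: x=-0.443, v=-3.337, θ₁=-0.262, ω₁=0.774, θ₂=0.345, ω₂=2.981
apply F[24]=-10.000 → step 25: x=-0.512, v=-3.615, θ₁=-0.244, ω₁=1.008, θ₂=0.406, ω₂=3.167
apply F[25]=-10.000 → step 26: x=-0.587, v=-3.908, θ₁=-0.221, ω₁=1.289, θ₂=0.471, ω₂=3.336
apply F[26]=-10.000 → step 27: x=-0.668, v=-4.217, θ₁=-0.192, ω₁=1.625, θ₂=0.539, ω₂=3.481
apply F[27]=-10.000 → step 28: x=-0.756, v=-4.542, θ₁=-0.156, ω₁=2.018, θ₂=0.610, ω₂=3.591
apply F[28]=-10.000 → step 29: x=-0.850, v=-4.882, θ₁=-0.111, ω₁=2.473, θ₂=0.683, ω₂=3.654
apply F[29]=-10.000 → step 30: x=-0.951, v=-5.232, θ₁=-0.057, ω₁=2.988, θ₂=0.756, ω₂=3.651
apply F[30]=-10.000 → step 31: x=-1.060, v=-5.585, θ₁=0.009, ω₁=3.557, θ₂=0.828, ω₂=3.564
apply F[31]=-10.000 → step 32: x=-1.175, v=-5.924, θ₁=0.086, ω₁=4.162, θ₂=0.898, ω₂=3.371
apply F[32]=-10.000 → step 33: x=-1.296, v=-6.223, θ₁=0.175, ω₁=4.773, θ₂=0.962, ω₂=3.061
apply F[33]=-10.000 → step 34: x=-1.423, v=-6.448, θ₁=0.277, ω₁=5.350, θ₂=1.019, ω₂=2.638
apply F[34]=-10.000 → step 35: x=-1.553, v=-6.566, θ₁=0.389, ω₁=5.849, θ₂=1.067, ω₂=2.132
apply F[35]=-10.000 → step 36: x=-1.685, v=-6.556, θ₁=0.510, ω₁=6.242, θ₂=1.104, ω₂=1.593
Max |angle| over trajectory = 1.104 rad = 63.3°.

Answer: 63.3°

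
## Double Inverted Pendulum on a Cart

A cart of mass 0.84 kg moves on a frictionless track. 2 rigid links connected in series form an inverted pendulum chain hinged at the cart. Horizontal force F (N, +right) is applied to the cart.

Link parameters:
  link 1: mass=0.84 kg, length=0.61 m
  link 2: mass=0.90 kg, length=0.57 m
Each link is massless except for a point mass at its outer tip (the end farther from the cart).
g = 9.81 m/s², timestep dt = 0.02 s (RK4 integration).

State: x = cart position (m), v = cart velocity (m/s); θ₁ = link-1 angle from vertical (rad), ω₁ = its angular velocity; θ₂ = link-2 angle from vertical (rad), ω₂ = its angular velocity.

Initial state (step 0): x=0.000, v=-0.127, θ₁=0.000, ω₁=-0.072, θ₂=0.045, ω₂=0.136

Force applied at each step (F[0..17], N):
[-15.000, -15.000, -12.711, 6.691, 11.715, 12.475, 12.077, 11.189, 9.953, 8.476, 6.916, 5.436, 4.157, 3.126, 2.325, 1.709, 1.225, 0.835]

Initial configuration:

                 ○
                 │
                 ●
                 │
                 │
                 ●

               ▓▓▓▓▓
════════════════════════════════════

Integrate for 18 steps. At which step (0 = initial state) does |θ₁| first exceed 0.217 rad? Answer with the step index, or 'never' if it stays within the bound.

Answer: never

Derivation:
apply F[0]=-15.000 → step 1: x=-0.006, v=-0.485, θ₁=0.004, ω₁=0.499, θ₂=0.048, ω₂=0.168
apply F[1]=-15.000 → step 2: x=-0.019, v=-0.846, θ₁=0.020, ω₁=1.083, θ₂=0.052, ω₂=0.194
apply F[2]=-12.711 → step 3: x=-0.039, v=-1.160, θ₁=0.047, ω₁=1.601, θ₂=0.056, ω₂=0.207
apply F[3]=+6.691 → step 4: x=-0.061, v=-1.023, θ₁=0.077, ω₁=1.399, θ₂=0.060, ω₂=0.204
apply F[4]=+11.715 → step 5: x=-0.079, v=-0.781, θ₁=0.101, ω₁=1.042, θ₂=0.064, ω₂=0.184
apply F[5]=+12.475 → step 6: x=-0.092, v=-0.532, θ₁=0.118, ω₁=0.689, θ₂=0.067, ω₂=0.149
apply F[6]=+12.077 → step 7: x=-0.101, v=-0.301, θ₁=0.129, ω₁=0.374, θ₂=0.070, ω₂=0.105
apply F[7]=+11.189 → step 8: x=-0.105, v=-0.094, θ₁=0.134, ω₁=0.104, θ₂=0.071, ω₂=0.056
apply F[8]=+9.953 → step 9: x=-0.105, v=0.082, θ₁=0.134, ω₁=-0.116, θ₂=0.072, ω₂=0.006
apply F[9]=+8.476 → step 10: x=-0.102, v=0.226, θ₁=0.130, ω₁=-0.286, θ₂=0.072, ω₂=-0.040
apply F[10]=+6.916 → step 11: x=-0.096, v=0.337, θ₁=0.123, ω₁=-0.405, θ₂=0.070, ω₂=-0.082
apply F[11]=+5.436 → step 12: x=-0.089, v=0.417, θ₁=0.114, ω₁=-0.481, θ₂=0.068, ω₂=-0.117
apply F[12]=+4.157 → step 13: x=-0.080, v=0.472, θ₁=0.104, ω₁=-0.520, θ₂=0.066, ω₂=-0.148
apply F[13]=+3.126 → step 14: x=-0.070, v=0.507, θ₁=0.093, ω₁=-0.533, θ₂=0.062, ω₂=-0.172
apply F[14]=+2.325 → step 15: x=-0.060, v=0.527, θ₁=0.083, ω₁=-0.528, θ₂=0.059, ω₂=-0.191
apply F[15]=+1.709 → step 16: x=-0.049, v=0.536, θ₁=0.072, ω₁=-0.512, θ₂=0.055, ω₂=-0.206
apply F[16]=+1.225 → step 17: x=-0.038, v=0.539, θ₁=0.062, ω₁=-0.489, θ₂=0.051, ω₂=-0.216
apply F[17]=+0.835 → step 18: x=-0.027, v=0.536, θ₁=0.053, ω₁=-0.463, θ₂=0.046, ω₂=-0.223
max |θ₁| = 0.134 ≤ 0.217 over all 19 states.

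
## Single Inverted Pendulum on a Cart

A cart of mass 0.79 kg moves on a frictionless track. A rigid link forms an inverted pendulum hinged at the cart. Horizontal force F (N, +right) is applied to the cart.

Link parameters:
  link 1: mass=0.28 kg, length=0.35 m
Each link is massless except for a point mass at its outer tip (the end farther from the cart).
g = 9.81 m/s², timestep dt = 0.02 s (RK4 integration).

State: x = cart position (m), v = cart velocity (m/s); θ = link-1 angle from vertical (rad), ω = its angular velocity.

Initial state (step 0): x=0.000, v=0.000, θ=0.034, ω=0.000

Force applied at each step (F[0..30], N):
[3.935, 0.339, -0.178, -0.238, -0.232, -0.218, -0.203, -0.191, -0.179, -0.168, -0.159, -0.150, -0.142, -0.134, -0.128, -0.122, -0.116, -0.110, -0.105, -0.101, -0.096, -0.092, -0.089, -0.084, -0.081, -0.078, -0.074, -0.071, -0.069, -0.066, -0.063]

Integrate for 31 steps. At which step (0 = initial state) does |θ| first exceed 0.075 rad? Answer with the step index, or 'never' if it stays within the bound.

apply F[0]=+3.935 → step 1: x=0.001, v=0.097, θ=0.031, ω=-0.259
apply F[1]=+0.339 → step 2: x=0.003, v=0.104, θ=0.026, ω=-0.262
apply F[2]=-0.178 → step 3: x=0.005, v=0.098, θ=0.021, ω=-0.231
apply F[3]=-0.238 → step 4: x=0.007, v=0.090, θ=0.017, ω=-0.199
apply F[4]=-0.232 → step 5: x=0.009, v=0.083, θ=0.013, ω=-0.171
apply F[5]=-0.218 → step 6: x=0.010, v=0.077, θ=0.010, ω=-0.146
apply F[6]=-0.203 → step 7: x=0.012, v=0.071, θ=0.007, ω=-0.125
apply F[7]=-0.191 → step 8: x=0.013, v=0.066, θ=0.005, ω=-0.107
apply F[8]=-0.179 → step 9: x=0.014, v=0.061, θ=0.003, ω=-0.091
apply F[9]=-0.168 → step 10: x=0.016, v=0.057, θ=0.001, ω=-0.077
apply F[10]=-0.159 → step 11: x=0.017, v=0.053, θ=0.000, ω=-0.065
apply F[11]=-0.150 → step 12: x=0.018, v=0.049, θ=-0.001, ω=-0.054
apply F[12]=-0.142 → step 13: x=0.019, v=0.046, θ=-0.002, ω=-0.045
apply F[13]=-0.134 → step 14: x=0.019, v=0.042, θ=-0.003, ω=-0.038
apply F[14]=-0.128 → step 15: x=0.020, v=0.039, θ=-0.004, ω=-0.031
apply F[15]=-0.122 → step 16: x=0.021, v=0.037, θ=-0.004, ω=-0.025
apply F[16]=-0.116 → step 17: x=0.022, v=0.034, θ=-0.005, ω=-0.020
apply F[17]=-0.110 → step 18: x=0.022, v=0.031, θ=-0.005, ω=-0.016
apply F[18]=-0.105 → step 19: x=0.023, v=0.029, θ=-0.005, ω=-0.012
apply F[19]=-0.101 → step 20: x=0.024, v=0.027, θ=-0.006, ω=-0.009
apply F[20]=-0.096 → step 21: x=0.024, v=0.025, θ=-0.006, ω=-0.006
apply F[21]=-0.092 → step 22: x=0.025, v=0.023, θ=-0.006, ω=-0.004
apply F[22]=-0.089 → step 23: x=0.025, v=0.021, θ=-0.006, ω=-0.002
apply F[23]=-0.084 → step 24: x=0.025, v=0.019, θ=-0.006, ω=-0.000
apply F[24]=-0.081 → step 25: x=0.026, v=0.018, θ=-0.006, ω=0.001
apply F[25]=-0.078 → step 26: x=0.026, v=0.016, θ=-0.006, ω=0.002
apply F[26]=-0.074 → step 27: x=0.026, v=0.015, θ=-0.006, ω=0.003
apply F[27]=-0.071 → step 28: x=0.027, v=0.013, θ=-0.006, ω=0.004
apply F[28]=-0.069 → step 29: x=0.027, v=0.012, θ=-0.006, ω=0.005
apply F[29]=-0.066 → step 30: x=0.027, v=0.011, θ=-0.005, ω=0.006
apply F[30]=-0.063 → step 31: x=0.027, v=0.009, θ=-0.005, ω=0.006
max |θ| = 0.034 ≤ 0.075 over all 32 states.

Answer: never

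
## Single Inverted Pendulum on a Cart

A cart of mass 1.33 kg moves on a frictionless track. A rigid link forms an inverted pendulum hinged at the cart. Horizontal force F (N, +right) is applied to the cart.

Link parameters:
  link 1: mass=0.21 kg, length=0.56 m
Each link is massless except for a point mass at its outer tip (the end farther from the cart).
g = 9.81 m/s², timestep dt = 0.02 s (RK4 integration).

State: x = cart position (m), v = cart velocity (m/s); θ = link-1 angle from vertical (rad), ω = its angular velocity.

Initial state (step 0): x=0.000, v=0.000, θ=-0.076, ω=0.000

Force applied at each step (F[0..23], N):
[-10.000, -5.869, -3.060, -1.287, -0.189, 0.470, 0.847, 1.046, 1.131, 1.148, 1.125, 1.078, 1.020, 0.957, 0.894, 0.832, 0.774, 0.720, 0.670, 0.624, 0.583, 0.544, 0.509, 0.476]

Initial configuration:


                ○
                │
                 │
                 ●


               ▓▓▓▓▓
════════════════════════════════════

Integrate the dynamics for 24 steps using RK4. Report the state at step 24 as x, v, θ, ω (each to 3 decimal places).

Answer: x=-0.085, v=-0.065, θ=0.017, ω=0.008

Derivation:
apply F[0]=-10.000 → step 1: x=-0.001, v=-0.148, θ=-0.074, ω=0.237
apply F[1]=-5.869 → step 2: x=-0.005, v=-0.234, θ=-0.068, ω=0.365
apply F[2]=-3.060 → step 3: x=-0.010, v=-0.278, θ=-0.060, ω=0.422
apply F[3]=-1.287 → step 4: x=-0.016, v=-0.296, θ=-0.051, ω=0.434
apply F[4]=-0.189 → step 5: x=-0.022, v=-0.297, θ=-0.043, ω=0.420
apply F[5]=+0.470 → step 6: x=-0.028, v=-0.289, θ=-0.035, ω=0.392
apply F[6]=+0.847 → step 7: x=-0.034, v=-0.275, θ=-0.027, ω=0.356
apply F[7]=+1.046 → step 8: x=-0.039, v=-0.259, θ=-0.020, ω=0.319
apply F[8]=+1.131 → step 9: x=-0.044, v=-0.241, θ=-0.014, ω=0.281
apply F[9]=+1.148 → step 10: x=-0.049, v=-0.223, θ=-0.009, ω=0.246
apply F[10]=+1.125 → step 11: x=-0.053, v=-0.206, θ=-0.004, ω=0.213
apply F[11]=+1.078 → step 12: x=-0.057, v=-0.190, θ=-0.001, ω=0.183
apply F[12]=+1.020 → step 13: x=-0.060, v=-0.175, θ=0.003, ω=0.156
apply F[13]=+0.957 → step 14: x=-0.064, v=-0.161, θ=0.006, ω=0.132
apply F[14]=+0.894 → step 15: x=-0.067, v=-0.147, θ=0.008, ω=0.111
apply F[15]=+0.832 → step 16: x=-0.070, v=-0.135, θ=0.010, ω=0.092
apply F[16]=+0.774 → step 17: x=-0.072, v=-0.124, θ=0.012, ω=0.076
apply F[17]=+0.720 → step 18: x=-0.075, v=-0.113, θ=0.013, ω=0.062
apply F[18]=+0.670 → step 19: x=-0.077, v=-0.104, θ=0.014, ω=0.049
apply F[19]=+0.624 → step 20: x=-0.079, v=-0.095, θ=0.015, ω=0.039
apply F[20]=+0.583 → step 21: x=-0.081, v=-0.086, θ=0.016, ω=0.029
apply F[21]=+0.544 → step 22: x=-0.082, v=-0.079, θ=0.016, ω=0.021
apply F[22]=+0.509 → step 23: x=-0.084, v=-0.072, θ=0.017, ω=0.014
apply F[23]=+0.476 → step 24: x=-0.085, v=-0.065, θ=0.017, ω=0.008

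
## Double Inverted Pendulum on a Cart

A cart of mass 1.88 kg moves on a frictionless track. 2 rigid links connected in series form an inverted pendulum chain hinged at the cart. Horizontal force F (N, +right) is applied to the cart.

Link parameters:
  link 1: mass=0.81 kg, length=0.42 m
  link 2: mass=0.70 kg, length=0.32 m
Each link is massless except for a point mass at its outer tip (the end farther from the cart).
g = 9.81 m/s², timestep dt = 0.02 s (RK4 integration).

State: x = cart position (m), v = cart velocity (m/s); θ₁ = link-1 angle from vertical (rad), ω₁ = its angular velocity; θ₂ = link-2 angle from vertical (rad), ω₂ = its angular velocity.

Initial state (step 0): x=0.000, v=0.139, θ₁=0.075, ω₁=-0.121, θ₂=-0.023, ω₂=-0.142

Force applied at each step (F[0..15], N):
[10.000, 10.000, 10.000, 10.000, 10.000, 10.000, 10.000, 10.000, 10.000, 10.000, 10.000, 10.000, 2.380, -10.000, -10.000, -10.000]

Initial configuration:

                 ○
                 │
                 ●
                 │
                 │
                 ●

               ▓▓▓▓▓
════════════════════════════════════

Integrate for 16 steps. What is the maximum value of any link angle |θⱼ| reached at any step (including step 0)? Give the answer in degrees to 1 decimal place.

apply F[0]=+10.000 → step 1: x=0.004, v=0.234, θ₁=0.071, ω₁=-0.271, θ₂=-0.027, ω₂=-0.256
apply F[1]=+10.000 → step 2: x=0.009, v=0.329, θ₁=0.064, ω₁=-0.427, θ₂=-0.033, ω₂=-0.370
apply F[2]=+10.000 → step 3: x=0.017, v=0.426, θ₁=0.054, ω₁=-0.591, θ₂=-0.042, ω₂=-0.481
apply F[3]=+10.000 → step 4: x=0.026, v=0.525, θ₁=0.040, ω₁=-0.767, θ₂=-0.052, ω₂=-0.587
apply F[4]=+10.000 → step 5: x=0.038, v=0.627, θ₁=0.023, ω₁=-0.958, θ₂=-0.065, ω₂=-0.688
apply F[5]=+10.000 → step 6: x=0.051, v=0.731, θ₁=0.002, ω₁=-1.168, θ₂=-0.080, ω₂=-0.780
apply F[6]=+10.000 → step 7: x=0.067, v=0.839, θ₁=-0.024, ω₁=-1.402, θ₂=-0.096, ω₂=-0.860
apply F[7]=+10.000 → step 8: x=0.085, v=0.950, θ₁=-0.054, ω₁=-1.663, θ₂=-0.114, ω₂=-0.926
apply F[8]=+10.000 → step 9: x=0.105, v=1.066, θ₁=-0.090, ω₁=-1.954, θ₂=-0.133, ω₂=-0.974
apply F[9]=+10.000 → step 10: x=0.128, v=1.185, θ₁=-0.133, ω₁=-2.278, θ₂=-0.153, ω₂=-1.000
apply F[10]=+10.000 → step 11: x=0.153, v=1.306, θ₁=-0.182, ω₁=-2.635, θ₂=-0.173, ω₂=-1.005
apply F[11]=+10.000 → step 12: x=0.180, v=1.429, θ₁=-0.238, ω₁=-3.022, θ₂=-0.193, ω₂=-0.991
apply F[12]=+2.380 → step 13: x=0.209, v=1.473, θ₁=-0.301, ω₁=-3.260, θ₂=-0.213, ω₂=-0.956
apply F[13]=-10.000 → step 14: x=0.238, v=1.398, θ₁=-0.366, ω₁=-3.269, θ₂=-0.231, ω₂=-0.880
apply F[14]=-10.000 → step 15: x=0.265, v=1.326, θ₁=-0.432, ω₁=-3.330, θ₂=-0.248, ω₂=-0.776
apply F[15]=-10.000 → step 16: x=0.291, v=1.258, θ₁=-0.500, ω₁=-3.437, θ₂=-0.262, ω₂=-0.648
Max |angle| over trajectory = 0.500 rad = 28.6°.

Answer: 28.6°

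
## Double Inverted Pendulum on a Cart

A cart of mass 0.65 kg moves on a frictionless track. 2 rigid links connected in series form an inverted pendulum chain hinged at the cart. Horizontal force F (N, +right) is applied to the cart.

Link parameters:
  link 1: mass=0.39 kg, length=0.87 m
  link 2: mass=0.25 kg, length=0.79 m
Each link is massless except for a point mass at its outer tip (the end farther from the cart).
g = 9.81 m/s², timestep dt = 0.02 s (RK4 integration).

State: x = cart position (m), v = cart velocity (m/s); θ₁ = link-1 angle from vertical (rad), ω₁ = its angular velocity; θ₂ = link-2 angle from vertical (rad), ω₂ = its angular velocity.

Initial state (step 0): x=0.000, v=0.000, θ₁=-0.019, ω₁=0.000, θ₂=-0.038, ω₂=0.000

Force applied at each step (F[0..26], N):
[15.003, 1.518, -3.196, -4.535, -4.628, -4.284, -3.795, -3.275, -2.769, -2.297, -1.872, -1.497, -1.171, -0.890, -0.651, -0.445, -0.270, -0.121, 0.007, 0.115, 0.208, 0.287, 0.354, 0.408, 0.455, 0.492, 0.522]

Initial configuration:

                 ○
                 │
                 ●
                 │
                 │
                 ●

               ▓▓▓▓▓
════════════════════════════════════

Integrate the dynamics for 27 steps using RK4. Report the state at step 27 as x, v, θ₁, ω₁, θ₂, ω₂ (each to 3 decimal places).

apply F[0]=+15.003 → step 1: x=0.005, v=0.465, θ₁=-0.024, ω₁=-0.537, θ₂=-0.038, ω₂=-0.007
apply F[1]=+1.518 → step 2: x=0.014, v=0.518, θ₁=-0.036, ω₁=-0.603, θ₂=-0.038, ω₂=-0.010
apply F[2]=-3.196 → step 3: x=0.024, v=0.427, θ₁=-0.047, ω₁=-0.509, θ₂=-0.038, ω₂=-0.009
apply F[3]=-4.535 → step 4: x=0.031, v=0.298, θ₁=-0.056, ω₁=-0.374, θ₂=-0.039, ω₂=-0.003
apply F[4]=-4.628 → step 5: x=0.036, v=0.167, θ₁=-0.062, ω₁=-0.240, θ₂=-0.039, ω₂=0.005
apply F[5]=-4.284 → step 6: x=0.038, v=0.048, θ₁=-0.065, ω₁=-0.122, θ₂=-0.038, ω₂=0.016
apply F[6]=-3.795 → step 7: x=0.038, v=-0.055, θ₁=-0.067, ω₁=-0.022, θ₂=-0.038, ω₂=0.028
apply F[7]=-3.275 → step 8: x=0.036, v=-0.143, θ₁=-0.066, ω₁=0.059, θ₂=-0.037, ω₂=0.040
apply F[8]=-2.769 → step 9: x=0.032, v=-0.215, θ₁=-0.065, ω₁=0.123, θ₂=-0.036, ω₂=0.052
apply F[9]=-2.297 → step 10: x=0.027, v=-0.274, θ₁=-0.062, ω₁=0.171, θ₂=-0.035, ω₂=0.064
apply F[10]=-1.872 → step 11: x=0.022, v=-0.319, θ₁=-0.058, ω₁=0.207, θ₂=-0.034, ω₂=0.074
apply F[11]=-1.497 → step 12: x=0.015, v=-0.355, θ₁=-0.054, ω₁=0.231, θ₂=-0.032, ω₂=0.083
apply F[12]=-1.171 → step 13: x=0.007, v=-0.381, θ₁=-0.049, ω₁=0.247, θ₂=-0.030, ω₂=0.091
apply F[13]=-0.890 → step 14: x=-0.000, v=-0.399, θ₁=-0.044, ω₁=0.255, θ₂=-0.029, ω₂=0.098
apply F[14]=-0.651 → step 15: x=-0.008, v=-0.411, θ₁=-0.039, ω₁=0.258, θ₂=-0.027, ω₂=0.104
apply F[15]=-0.445 → step 16: x=-0.017, v=-0.418, θ₁=-0.034, ω₁=0.256, θ₂=-0.024, ω₂=0.108
apply F[16]=-0.270 → step 17: x=-0.025, v=-0.421, θ₁=-0.028, ω₁=0.251, θ₂=-0.022, ω₂=0.111
apply F[17]=-0.121 → step 18: x=-0.034, v=-0.419, θ₁=-0.024, ω₁=0.243, θ₂=-0.020, ω₂=0.113
apply F[18]=+0.007 → step 19: x=-0.042, v=-0.415, θ₁=-0.019, ω₁=0.233, θ₂=-0.018, ω₂=0.114
apply F[19]=+0.115 → step 20: x=-0.050, v=-0.408, θ₁=-0.014, ω₁=0.221, θ₂=-0.015, ω₂=0.114
apply F[20]=+0.208 → step 21: x=-0.058, v=-0.400, θ₁=-0.010, ω₁=0.209, θ₂=-0.013, ω₂=0.113
apply F[21]=+0.287 → step 22: x=-0.066, v=-0.389, θ₁=-0.006, ω₁=0.196, θ₂=-0.011, ω₂=0.112
apply F[22]=+0.354 → step 23: x=-0.074, v=-0.378, θ₁=-0.002, ω₁=0.182, θ₂=-0.009, ω₂=0.109
apply F[23]=+0.408 → step 24: x=-0.081, v=-0.365, θ₁=0.001, ω₁=0.169, θ₂=-0.006, ω₂=0.106
apply F[24]=+0.455 → step 25: x=-0.088, v=-0.352, θ₁=0.005, ω₁=0.155, θ₂=-0.004, ω₂=0.103
apply F[25]=+0.492 → step 26: x=-0.095, v=-0.338, θ₁=0.008, ω₁=0.142, θ₂=-0.002, ω₂=0.099
apply F[26]=+0.522 → step 27: x=-0.102, v=-0.323, θ₁=0.010, ω₁=0.129, θ₂=-0.000, ω₂=0.095

Answer: x=-0.102, v=-0.323, θ₁=0.010, ω₁=0.129, θ₂=-0.000, ω₂=0.095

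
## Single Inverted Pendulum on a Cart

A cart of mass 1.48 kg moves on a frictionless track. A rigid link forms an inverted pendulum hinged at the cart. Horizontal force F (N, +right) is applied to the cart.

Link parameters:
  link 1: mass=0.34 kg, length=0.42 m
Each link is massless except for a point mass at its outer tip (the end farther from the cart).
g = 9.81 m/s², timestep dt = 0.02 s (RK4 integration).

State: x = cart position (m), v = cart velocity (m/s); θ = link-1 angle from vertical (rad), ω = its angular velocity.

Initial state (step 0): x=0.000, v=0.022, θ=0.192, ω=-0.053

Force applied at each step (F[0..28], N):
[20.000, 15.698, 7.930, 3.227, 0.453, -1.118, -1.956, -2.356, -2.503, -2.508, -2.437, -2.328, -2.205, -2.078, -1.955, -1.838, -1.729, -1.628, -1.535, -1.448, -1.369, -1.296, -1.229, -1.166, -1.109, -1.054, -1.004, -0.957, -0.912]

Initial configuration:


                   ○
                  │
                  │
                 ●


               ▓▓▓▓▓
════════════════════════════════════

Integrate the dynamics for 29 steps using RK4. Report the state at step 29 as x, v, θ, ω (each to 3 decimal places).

Answer: x=0.195, v=0.099, θ=-0.041, ω=0.029

Derivation:
apply F[0]=+20.000 → step 1: x=0.003, v=0.282, θ=0.186, ω=-0.572
apply F[1]=+15.698 → step 2: x=0.011, v=0.485, θ=0.170, ω=-0.965
apply F[2]=+7.930 → step 3: x=0.021, v=0.585, θ=0.150, ω=-1.125
apply F[3]=+3.227 → step 4: x=0.033, v=0.622, θ=0.127, ω=-1.149
apply F[4]=+0.453 → step 5: x=0.046, v=0.624, θ=0.104, ω=-1.099
apply F[5]=-1.118 → step 6: x=0.058, v=0.604, θ=0.083, ω=-1.010
apply F[6]=-1.956 → step 7: x=0.070, v=0.575, θ=0.064, ω=-0.905
apply F[7]=-2.356 → step 8: x=0.081, v=0.541, θ=0.047, ω=-0.798
apply F[8]=-2.503 → step 9: x=0.092, v=0.505, θ=0.032, ω=-0.695
apply F[9]=-2.508 → step 10: x=0.101, v=0.470, θ=0.019, ω=-0.600
apply F[10]=-2.437 → step 11: x=0.110, v=0.437, θ=0.008, ω=-0.513
apply F[11]=-2.328 → step 12: x=0.119, v=0.405, θ=-0.001, ω=-0.437
apply F[12]=-2.205 → step 13: x=0.127, v=0.375, θ=-0.009, ω=-0.369
apply F[13]=-2.078 → step 14: x=0.134, v=0.348, θ=-0.016, ω=-0.309
apply F[14]=-1.955 → step 15: x=0.141, v=0.322, θ=-0.022, ω=-0.257
apply F[15]=-1.838 → step 16: x=0.147, v=0.299, θ=-0.027, ω=-0.212
apply F[16]=-1.729 → step 17: x=0.153, v=0.277, θ=-0.030, ω=-0.173
apply F[17]=-1.628 → step 18: x=0.158, v=0.256, θ=-0.033, ω=-0.139
apply F[18]=-1.535 → step 19: x=0.163, v=0.237, θ=-0.036, ω=-0.110
apply F[19]=-1.448 → step 20: x=0.167, v=0.219, θ=-0.038, ω=-0.084
apply F[20]=-1.369 → step 21: x=0.172, v=0.202, θ=-0.039, ω=-0.063
apply F[21]=-1.296 → step 22: x=0.175, v=0.186, θ=-0.040, ω=-0.044
apply F[22]=-1.229 → step 23: x=0.179, v=0.172, θ=-0.041, ω=-0.028
apply F[23]=-1.166 → step 24: x=0.182, v=0.158, θ=-0.042, ω=-0.014
apply F[24]=-1.109 → step 25: x=0.185, v=0.145, θ=-0.042, ω=-0.002
apply F[25]=-1.054 → step 26: x=0.188, v=0.132, θ=-0.042, ω=0.008
apply F[26]=-1.004 → step 27: x=0.191, v=0.121, θ=-0.041, ω=0.016
apply F[27]=-0.957 → step 28: x=0.193, v=0.110, θ=-0.041, ω=0.023
apply F[28]=-0.912 → step 29: x=0.195, v=0.099, θ=-0.041, ω=0.029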